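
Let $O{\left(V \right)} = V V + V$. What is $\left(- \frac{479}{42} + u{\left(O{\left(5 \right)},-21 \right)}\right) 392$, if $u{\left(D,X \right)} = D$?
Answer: $\frac{21868}{3} \approx 7289.3$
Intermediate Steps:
$O{\left(V \right)} = V + V^{2}$ ($O{\left(V \right)} = V^{2} + V = V + V^{2}$)
$\left(- \frac{479}{42} + u{\left(O{\left(5 \right)},-21 \right)}\right) 392 = \left(- \frac{479}{42} + 5 \left(1 + 5\right)\right) 392 = \left(\left(-479\right) \frac{1}{42} + 5 \cdot 6\right) 392 = \left(- \frac{479}{42} + 30\right) 392 = \frac{781}{42} \cdot 392 = \frac{21868}{3}$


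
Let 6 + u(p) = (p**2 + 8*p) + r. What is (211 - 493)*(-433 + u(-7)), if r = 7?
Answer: 123798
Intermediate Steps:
u(p) = 1 + p**2 + 8*p (u(p) = -6 + ((p**2 + 8*p) + 7) = -6 + (7 + p**2 + 8*p) = 1 + p**2 + 8*p)
(211 - 493)*(-433 + u(-7)) = (211 - 493)*(-433 + (1 + (-7)**2 + 8*(-7))) = -282*(-433 + (1 + 49 - 56)) = -282*(-433 - 6) = -282*(-439) = 123798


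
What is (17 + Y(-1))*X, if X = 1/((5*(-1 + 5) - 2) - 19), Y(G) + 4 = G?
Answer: -12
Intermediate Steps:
Y(G) = -4 + G
X = -1 (X = 1/((5*4 - 2) - 19) = 1/((20 - 2) - 19) = 1/(18 - 19) = 1/(-1) = -1)
(17 + Y(-1))*X = (17 + (-4 - 1))*(-1) = (17 - 5)*(-1) = 12*(-1) = -12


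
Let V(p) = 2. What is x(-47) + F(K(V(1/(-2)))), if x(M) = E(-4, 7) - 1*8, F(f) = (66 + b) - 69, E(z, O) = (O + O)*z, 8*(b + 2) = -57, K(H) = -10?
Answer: -609/8 ≈ -76.125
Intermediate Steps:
b = -73/8 (b = -2 + (⅛)*(-57) = -2 - 57/8 = -73/8 ≈ -9.1250)
E(z, O) = 2*O*z (E(z, O) = (2*O)*z = 2*O*z)
F(f) = -97/8 (F(f) = (66 - 73/8) - 69 = 455/8 - 69 = -97/8)
x(M) = -64 (x(M) = 2*7*(-4) - 1*8 = -56 - 8 = -64)
x(-47) + F(K(V(1/(-2)))) = -64 - 97/8 = -609/8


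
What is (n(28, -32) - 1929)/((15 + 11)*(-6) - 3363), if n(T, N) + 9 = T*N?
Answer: 2834/3519 ≈ 0.80534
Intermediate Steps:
n(T, N) = -9 + N*T (n(T, N) = -9 + T*N = -9 + N*T)
(n(28, -32) - 1929)/((15 + 11)*(-6) - 3363) = ((-9 - 32*28) - 1929)/((15 + 11)*(-6) - 3363) = ((-9 - 896) - 1929)/(26*(-6) - 3363) = (-905 - 1929)/(-156 - 3363) = -2834/(-3519) = -2834*(-1/3519) = 2834/3519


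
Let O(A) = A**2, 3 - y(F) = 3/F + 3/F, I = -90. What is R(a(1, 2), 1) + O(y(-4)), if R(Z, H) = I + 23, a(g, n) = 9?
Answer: -187/4 ≈ -46.750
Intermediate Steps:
R(Z, H) = -67 (R(Z, H) = -90 + 23 = -67)
y(F) = 3 - 6/F (y(F) = 3 - (3/F + 3/F) = 3 - 6/F)
R(a(1, 2), 1) + O(y(-4)) = -67 + (3 - 6/(-4))**2 = -67 + (3 - 6*(-1/4))**2 = -67 + (3 + 3/2)**2 = -67 + (9/2)**2 = -67 + 81/4 = -187/4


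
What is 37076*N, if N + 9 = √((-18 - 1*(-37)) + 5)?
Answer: -333684 + 74152*√6 ≈ -1.5205e+5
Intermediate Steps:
N = -9 + 2*√6 (N = -9 + √((-18 - 1*(-37)) + 5) = -9 + √((-18 + 37) + 5) = -9 + √(19 + 5) = -9 + √24 = -9 + 2*√6 ≈ -4.1010)
37076*N = 37076*(-9 + 2*√6) = -333684 + 74152*√6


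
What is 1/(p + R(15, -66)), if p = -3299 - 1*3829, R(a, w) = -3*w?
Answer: -1/6930 ≈ -0.00014430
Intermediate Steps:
p = -7128 (p = -3299 - 3829 = -7128)
1/(p + R(15, -66)) = 1/(-7128 - 3*(-66)) = 1/(-7128 + 198) = 1/(-6930) = -1/6930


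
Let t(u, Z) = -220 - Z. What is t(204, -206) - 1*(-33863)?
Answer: 33849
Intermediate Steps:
t(204, -206) - 1*(-33863) = (-220 - 1*(-206)) - 1*(-33863) = (-220 + 206) + 33863 = -14 + 33863 = 33849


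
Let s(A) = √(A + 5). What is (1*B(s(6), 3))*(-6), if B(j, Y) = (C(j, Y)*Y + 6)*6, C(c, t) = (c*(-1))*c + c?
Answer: 972 - 108*√11 ≈ 613.80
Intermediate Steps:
C(c, t) = c - c² (C(c, t) = (-c)*c + c = -c² + c = c - c²)
s(A) = √(5 + A)
B(j, Y) = 36 + 6*Y*j*(1 - j) (B(j, Y) = ((j*(1 - j))*Y + 6)*6 = (Y*j*(1 - j) + 6)*6 = (6 + Y*j*(1 - j))*6 = 36 + 6*Y*j*(1 - j))
(1*B(s(6), 3))*(-6) = (1*(36 - 6*3*√(5 + 6)*(-1 + √(5 + 6))))*(-6) = (1*(36 - 6*3*√11*(-1 + √11)))*(-6) = (1*(36 - 18*√11*(-1 + √11)))*(-6) = (36 - 18*√11*(-1 + √11))*(-6) = -216 + 108*√11*(-1 + √11)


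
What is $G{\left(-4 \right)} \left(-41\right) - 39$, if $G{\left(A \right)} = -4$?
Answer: $125$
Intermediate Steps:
$G{\left(-4 \right)} \left(-41\right) - 39 = \left(-4\right) \left(-41\right) - 39 = 164 - 39 = 125$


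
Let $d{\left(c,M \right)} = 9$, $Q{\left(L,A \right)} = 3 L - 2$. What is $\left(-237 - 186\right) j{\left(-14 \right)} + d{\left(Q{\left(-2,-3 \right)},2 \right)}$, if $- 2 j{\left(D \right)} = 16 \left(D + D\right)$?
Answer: $-94743$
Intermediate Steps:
$Q{\left(L,A \right)} = -2 + 3 L$
$j{\left(D \right)} = - 16 D$ ($j{\left(D \right)} = - \frac{16 \left(D + D\right)}{2} = - \frac{16 \cdot 2 D}{2} = - \frac{32 D}{2} = - 16 D$)
$\left(-237 - 186\right) j{\left(-14 \right)} + d{\left(Q{\left(-2,-3 \right)},2 \right)} = \left(-237 - 186\right) \left(\left(-16\right) \left(-14\right)\right) + 9 = \left(-237 - 186\right) 224 + 9 = \left(-423\right) 224 + 9 = -94752 + 9 = -94743$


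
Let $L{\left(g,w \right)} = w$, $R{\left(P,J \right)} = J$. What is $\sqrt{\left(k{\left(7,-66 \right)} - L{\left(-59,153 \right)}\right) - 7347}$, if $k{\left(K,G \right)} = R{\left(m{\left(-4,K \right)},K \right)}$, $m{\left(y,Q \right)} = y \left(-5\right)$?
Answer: $i \sqrt{7493} \approx 86.562 i$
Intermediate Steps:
$m{\left(y,Q \right)} = - 5 y$
$k{\left(K,G \right)} = K$
$\sqrt{\left(k{\left(7,-66 \right)} - L{\left(-59,153 \right)}\right) - 7347} = \sqrt{\left(7 - 153\right) - 7347} = \sqrt{-146 - 7347} = \sqrt{-7493} = i \sqrt{7493}$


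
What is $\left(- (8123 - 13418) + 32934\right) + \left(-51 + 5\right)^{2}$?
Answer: $40345$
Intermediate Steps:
$\left(- (8123 - 13418) + 32934\right) + \left(-51 + 5\right)^{2} = \left(\left(-1\right) \left(-5295\right) + 32934\right) + \left(-46\right)^{2} = \left(5295 + 32934\right) + 2116 = 38229 + 2116 = 40345$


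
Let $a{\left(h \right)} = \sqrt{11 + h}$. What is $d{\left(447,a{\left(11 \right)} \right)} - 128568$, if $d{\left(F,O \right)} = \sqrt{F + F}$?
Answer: $-128568 + \sqrt{894} \approx -1.2854 \cdot 10^{5}$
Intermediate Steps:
$d{\left(F,O \right)} = \sqrt{2} \sqrt{F}$ ($d{\left(F,O \right)} = \sqrt{2 F} = \sqrt{2} \sqrt{F}$)
$d{\left(447,a{\left(11 \right)} \right)} - 128568 = \sqrt{2} \sqrt{447} - 128568 = \sqrt{894} - 128568 = -128568 + \sqrt{894}$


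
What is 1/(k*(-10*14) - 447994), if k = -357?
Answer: -1/398014 ≈ -2.5125e-6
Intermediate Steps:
1/(k*(-10*14) - 447994) = 1/(-(-3570)*14 - 447994) = 1/(-357*(-140) - 447994) = 1/(49980 - 447994) = 1/(-398014) = -1/398014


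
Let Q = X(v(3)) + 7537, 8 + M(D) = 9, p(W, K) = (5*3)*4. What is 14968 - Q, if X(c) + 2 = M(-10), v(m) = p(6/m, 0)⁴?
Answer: 7432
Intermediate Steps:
p(W, K) = 60 (p(W, K) = 15*4 = 60)
M(D) = 1 (M(D) = -8 + 9 = 1)
v(m) = 12960000 (v(m) = 60⁴ = 12960000)
X(c) = -1 (X(c) = -2 + 1 = -1)
Q = 7536 (Q = -1 + 7537 = 7536)
14968 - Q = 14968 - 1*7536 = 14968 - 7536 = 7432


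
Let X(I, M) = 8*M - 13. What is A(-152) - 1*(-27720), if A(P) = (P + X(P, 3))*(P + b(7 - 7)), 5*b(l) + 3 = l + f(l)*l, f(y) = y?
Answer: 246183/5 ≈ 49237.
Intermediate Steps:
X(I, M) = -13 + 8*M
b(l) = -3/5 + l/5 + l**2/5 (b(l) = -3/5 + (l + l*l)/5 = -3/5 + (l + l**2)/5 = -3/5 + (l/5 + l**2/5) = -3/5 + l/5 + l**2/5)
A(P) = (11 + P)*(-3/5 + P) (A(P) = (P + (-13 + 8*3))*(P + (-3/5 + (7 - 7)/5 + (7 - 7)**2/5)) = (P + (-13 + 24))*(P + (-3/5 + (1/5)*0 + (1/5)*0**2)) = (P + 11)*(P + (-3/5 + 0 + (1/5)*0)) = (11 + P)*(P + (-3/5 + 0 + 0)) = (11 + P)*(P - 3/5) = (11 + P)*(-3/5 + P))
A(-152) - 1*(-27720) = (-33/5 + (-152)**2 + (52/5)*(-152)) - 1*(-27720) = (-33/5 + 23104 - 7904/5) + 27720 = 107583/5 + 27720 = 246183/5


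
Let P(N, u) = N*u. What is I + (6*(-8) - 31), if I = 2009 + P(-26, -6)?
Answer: 2086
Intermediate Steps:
I = 2165 (I = 2009 - 26*(-6) = 2009 + 156 = 2165)
I + (6*(-8) - 31) = 2165 + (6*(-8) - 31) = 2165 + (-48 - 31) = 2165 - 79 = 2086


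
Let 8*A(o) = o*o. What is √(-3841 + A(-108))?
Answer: I*√2383 ≈ 48.816*I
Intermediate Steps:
A(o) = o²/8 (A(o) = (o*o)/8 = o²/8)
√(-3841 + A(-108)) = √(-3841 + (⅛)*(-108)²) = √(-3841 + (⅛)*11664) = √(-3841 + 1458) = √(-2383) = I*√2383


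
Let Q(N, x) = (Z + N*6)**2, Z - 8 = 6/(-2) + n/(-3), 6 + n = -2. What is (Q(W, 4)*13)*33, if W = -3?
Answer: 137423/3 ≈ 45808.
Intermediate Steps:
n = -8 (n = -6 - 2 = -8)
Z = 23/3 (Z = 8 + (6/(-2) - 8/(-3)) = 8 + (6*(-1/2) - 8*(-1/3)) = 8 + (-3 + 8/3) = 8 - 1/3 = 23/3 ≈ 7.6667)
Q(N, x) = (23/3 + 6*N)**2 (Q(N, x) = (23/3 + N*6)**2 = (23/3 + 6*N)**2)
(Q(W, 4)*13)*33 = (((23 + 18*(-3))**2/9)*13)*33 = (((23 - 54)**2/9)*13)*33 = (((1/9)*(-31)**2)*13)*33 = (((1/9)*961)*13)*33 = ((961/9)*13)*33 = (12493/9)*33 = 137423/3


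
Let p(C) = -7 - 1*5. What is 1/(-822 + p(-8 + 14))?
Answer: -1/834 ≈ -0.0011990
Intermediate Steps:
p(C) = -12 (p(C) = -7 - 5 = -12)
1/(-822 + p(-8 + 14)) = 1/(-822 - 12) = 1/(-834) = -1/834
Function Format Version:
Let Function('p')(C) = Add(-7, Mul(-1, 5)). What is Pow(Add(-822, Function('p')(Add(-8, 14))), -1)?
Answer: Rational(-1, 834) ≈ -0.0011990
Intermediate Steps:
Function('p')(C) = -12 (Function('p')(C) = Add(-7, -5) = -12)
Pow(Add(-822, Function('p')(Add(-8, 14))), -1) = Pow(Add(-822, -12), -1) = Pow(-834, -1) = Rational(-1, 834)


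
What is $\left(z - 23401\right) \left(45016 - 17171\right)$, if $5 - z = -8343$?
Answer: $-419150785$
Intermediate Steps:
$z = 8348$ ($z = 5 - -8343 = 5 + 8343 = 8348$)
$\left(z - 23401\right) \left(45016 - 17171\right) = \left(8348 - 23401\right) \left(45016 - 17171\right) = \left(-15053\right) 27845 = -419150785$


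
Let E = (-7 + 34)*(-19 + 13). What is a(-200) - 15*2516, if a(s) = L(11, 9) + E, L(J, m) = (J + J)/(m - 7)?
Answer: -37891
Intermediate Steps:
L(J, m) = 2*J/(-7 + m) (L(J, m) = (2*J)/(-7 + m) = 2*J/(-7 + m))
E = -162 (E = 27*(-6) = -162)
a(s) = -151 (a(s) = 2*11/(-7 + 9) - 162 = 2*11/2 - 162 = 2*11*(½) - 162 = 11 - 162 = -151)
a(-200) - 15*2516 = -151 - 15*2516 = -151 - 37740 = -37891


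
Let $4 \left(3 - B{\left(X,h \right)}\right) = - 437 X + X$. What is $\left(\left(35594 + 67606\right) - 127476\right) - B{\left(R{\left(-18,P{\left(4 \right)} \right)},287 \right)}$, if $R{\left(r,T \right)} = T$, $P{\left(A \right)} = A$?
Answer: $-24715$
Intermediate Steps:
$B{\left(X,h \right)} = 3 + 109 X$ ($B{\left(X,h \right)} = 3 - \frac{- 437 X + X}{4} = 3 - \frac{\left(-436\right) X}{4} = 3 + 109 X$)
$\left(\left(35594 + 67606\right) - 127476\right) - B{\left(R{\left(-18,P{\left(4 \right)} \right)},287 \right)} = \left(\left(35594 + 67606\right) - 127476\right) - \left(3 + 109 \cdot 4\right) = \left(103200 - 127476\right) - \left(3 + 436\right) = -24276 - 439 = -24715$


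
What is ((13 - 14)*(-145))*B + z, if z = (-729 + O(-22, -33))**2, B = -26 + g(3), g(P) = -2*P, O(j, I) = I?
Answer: 576004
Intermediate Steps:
B = -32 (B = -26 - 2*3 = -26 - 6 = -32)
z = 580644 (z = (-729 - 33)**2 = (-762)**2 = 580644)
((13 - 14)*(-145))*B + z = ((13 - 14)*(-145))*(-32) + 580644 = -1*(-145)*(-32) + 580644 = 145*(-32) + 580644 = -4640 + 580644 = 576004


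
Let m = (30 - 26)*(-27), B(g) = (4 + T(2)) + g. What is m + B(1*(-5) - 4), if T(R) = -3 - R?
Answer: -118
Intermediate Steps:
B(g) = -1 + g (B(g) = (4 + (-3 - 1*2)) + g = (4 + (-3 - 2)) + g = (4 - 5) + g = -1 + g)
m = -108 (m = 4*(-27) = -108)
m + B(1*(-5) - 4) = -108 + (-1 + (1*(-5) - 4)) = -108 + (-1 + (-5 - 4)) = -108 + (-1 - 9) = -108 - 10 = -118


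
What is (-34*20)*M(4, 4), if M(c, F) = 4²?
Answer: -10880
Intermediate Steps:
M(c, F) = 16
(-34*20)*M(4, 4) = -34*20*16 = -680*16 = -10880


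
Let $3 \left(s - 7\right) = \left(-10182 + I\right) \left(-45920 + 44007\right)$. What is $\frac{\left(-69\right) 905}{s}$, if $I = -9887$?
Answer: $- \frac{187335}{38392018} \approx -0.0048795$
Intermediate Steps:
$s = \frac{38392018}{3}$ ($s = 7 + \frac{\left(-10182 - 9887\right) \left(-45920 + 44007\right)}{3} = 7 + \frac{\left(-20069\right) \left(-1913\right)}{3} = 7 + \frac{1}{3} \cdot 38391997 = 7 + \frac{38391997}{3} = \frac{38392018}{3} \approx 1.2797 \cdot 10^{7}$)
$\frac{\left(-69\right) 905}{s} = \frac{\left(-69\right) 905}{\frac{38392018}{3}} = \left(-62445\right) \frac{3}{38392018} = - \frac{187335}{38392018}$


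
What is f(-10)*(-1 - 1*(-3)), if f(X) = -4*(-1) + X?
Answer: -12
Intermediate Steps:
f(X) = 4 + X
f(-10)*(-1 - 1*(-3)) = (4 - 10)*(-1 - 1*(-3)) = -6*(-1 + 3) = -6*2 = -12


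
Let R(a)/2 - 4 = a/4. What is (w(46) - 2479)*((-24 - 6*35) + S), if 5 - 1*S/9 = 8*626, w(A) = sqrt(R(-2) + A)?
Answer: 112202019 - 45261*sqrt(53) ≈ 1.1187e+8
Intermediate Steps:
R(a) = 8 + a/2 (R(a) = 8 + 2*(a/4) = 8 + a/2)
w(A) = sqrt(7 + A) (w(A) = sqrt((8 + (1/2)*(-2)) + A) = sqrt((8 - 1) + A) = sqrt(7 + A))
S = -45027 (S = 45 - 72*626 = 45 - 9*5008 = 45 - 45072 = -45027)
(w(46) - 2479)*((-24 - 6*35) + S) = (sqrt(7 + 46) - 2479)*((-24 - 6*35) - 45027) = (sqrt(53) - 2479)*((-24 - 210) - 45027) = (-2479 + sqrt(53))*(-234 - 45027) = (-2479 + sqrt(53))*(-45261) = 112202019 - 45261*sqrt(53)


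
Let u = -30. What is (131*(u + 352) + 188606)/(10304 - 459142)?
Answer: -115394/224419 ≈ -0.51419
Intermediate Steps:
(131*(u + 352) + 188606)/(10304 - 459142) = (131*(-30 + 352) + 188606)/(10304 - 459142) = (131*322 + 188606)/(-448838) = (42182 + 188606)*(-1/448838) = 230788*(-1/448838) = -115394/224419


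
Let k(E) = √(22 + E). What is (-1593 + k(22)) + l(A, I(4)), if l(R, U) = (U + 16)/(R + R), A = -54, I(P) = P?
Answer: -43016/27 + 2*√11 ≈ -1586.6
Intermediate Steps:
l(R, U) = (16 + U)/(2*R) (l(R, U) = (16 + U)/((2*R)) = (16 + U)*(1/(2*R)) = (16 + U)/(2*R))
(-1593 + k(22)) + l(A, I(4)) = (-1593 + √(22 + 22)) + (½)*(16 + 4)/(-54) = (-1593 + √44) + (½)*(-1/54)*20 = (-1593 + 2*√11) - 5/27 = -43016/27 + 2*√11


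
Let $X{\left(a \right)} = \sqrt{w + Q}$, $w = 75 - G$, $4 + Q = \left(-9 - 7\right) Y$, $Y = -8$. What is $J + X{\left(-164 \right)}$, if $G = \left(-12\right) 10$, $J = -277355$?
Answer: $-277355 + \sqrt{319} \approx -2.7734 \cdot 10^{5}$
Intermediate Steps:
$G = -120$
$Q = 124$ ($Q = -4 + \left(-9 - 7\right) \left(-8\right) = -4 - -128 = -4 + 128 = 124$)
$w = 195$ ($w = 75 - -120 = 75 + 120 = 195$)
$X{\left(a \right)} = \sqrt{319}$ ($X{\left(a \right)} = \sqrt{195 + 124} = \sqrt{319}$)
$J + X{\left(-164 \right)} = -277355 + \sqrt{319}$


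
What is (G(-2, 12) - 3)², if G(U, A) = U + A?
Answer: 49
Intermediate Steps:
G(U, A) = A + U
(G(-2, 12) - 3)² = ((12 - 2) - 3)² = (10 - 3)² = 7² = 49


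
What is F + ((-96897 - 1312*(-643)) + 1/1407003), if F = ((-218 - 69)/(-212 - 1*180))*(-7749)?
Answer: 8341227340103/11256024 ≈ 7.4105e+5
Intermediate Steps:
F = -45387/8 (F = -287/(-212 - 180)*(-7749) = -287/(-392)*(-7749) = -287*(-1/392)*(-7749) = (41/56)*(-7749) = -45387/8 ≈ -5673.4)
F + ((-96897 - 1312*(-643)) + 1/1407003) = -45387/8 + ((-96897 - 1312*(-643)) + 1/1407003) = -45387/8 + ((-96897 + 843616) + 1/1407003) = -45387/8 + (746719 + 1/1407003) = -45387/8 + 1050635873158/1407003 = 8341227340103/11256024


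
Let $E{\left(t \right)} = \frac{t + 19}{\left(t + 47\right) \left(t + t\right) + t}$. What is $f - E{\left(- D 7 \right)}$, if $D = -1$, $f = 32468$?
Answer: $\frac{24773058}{763} \approx 32468.0$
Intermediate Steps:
$E{\left(t \right)} = \frac{19 + t}{t + 2 t \left(47 + t\right)}$ ($E{\left(t \right)} = \frac{19 + t}{\left(47 + t\right) 2 t + t} = \frac{19 + t}{2 t \left(47 + t\right) + t} = \frac{19 + t}{t + 2 t \left(47 + t\right)}$)
$f - E{\left(- D 7 \right)} = 32468 - \frac{19 + \left(-1\right) \left(-1\right) 7}{\left(-1\right) \left(-1\right) 7 \left(95 + 2 \left(-1\right) \left(-1\right) 7\right)} = 32468 - \frac{19 + 1 \cdot 7}{1 \cdot 7 \left(95 + 2 \cdot 1 \cdot 7\right)} = 32468 - \frac{19 + 7}{7 \left(95 + 2 \cdot 7\right)} = 32468 - \frac{1}{7} \frac{1}{95 + 14} \cdot 26 = 32468 - \frac{1}{7} \cdot \frac{1}{109} \cdot 26 = 32468 - \frac{26}{763} = \frac{24773058}{763}$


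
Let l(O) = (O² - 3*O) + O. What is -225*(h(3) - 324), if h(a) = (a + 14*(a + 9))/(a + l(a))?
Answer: 132975/2 ≈ 66488.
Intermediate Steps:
l(O) = O² - 2*O
h(a) = (126 + 15*a)/(a + a*(-2 + a)) (h(a) = (a + 14*(a + 9))/(a + a*(-2 + a)) = (a + 14*(9 + a))/(a + a*(-2 + a)) = (a + (126 + 14*a))/(a + a*(-2 + a)) = (126 + 15*a)/(a + a*(-2 + a)))
-225*(h(3) - 324) = -225*(3*(42 + 5*3)/(3*(-1 + 3)) - 324) = -225*(3*(⅓)*(42 + 15)/2 - 324) = -225*(3*(⅓)*(½)*57 - 324) = -225*(57/2 - 324) = -225*(-591/2) = 132975/2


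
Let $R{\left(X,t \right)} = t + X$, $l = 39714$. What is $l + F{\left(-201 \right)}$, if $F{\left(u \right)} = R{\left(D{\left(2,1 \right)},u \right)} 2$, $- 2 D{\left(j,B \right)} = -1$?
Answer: $39313$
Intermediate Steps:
$D{\left(j,B \right)} = \frac{1}{2}$ ($D{\left(j,B \right)} = \left(- \frac{1}{2}\right) \left(-1\right) = \frac{1}{2}$)
$R{\left(X,t \right)} = X + t$
$F{\left(u \right)} = 1 + 2 u$ ($F{\left(u \right)} = \left(\frac{1}{2} + u\right) 2 = 1 + 2 u$)
$l + F{\left(-201 \right)} = 39714 + \left(1 + 2 \left(-201\right)\right) = 39714 + \left(1 - 402\right) = 39714 - 401 = 39313$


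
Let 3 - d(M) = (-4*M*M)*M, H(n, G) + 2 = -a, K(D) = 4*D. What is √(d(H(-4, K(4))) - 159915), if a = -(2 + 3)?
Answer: 6*I*√4439 ≈ 399.75*I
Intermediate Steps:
a = -5 (a = -1*5 = -5)
H(n, G) = 3 (H(n, G) = -2 - 1*(-5) = -2 + 5 = 3)
d(M) = 3 + 4*M³ (d(M) = 3 - (-4*M*M)*M = 3 - (-4*M²)*M = 3 - (-4)*M³ = 3 + 4*M³)
√(d(H(-4, K(4))) - 159915) = √((3 + 4*3³) - 159915) = √((3 + 4*27) - 159915) = √((3 + 108) - 159915) = √(111 - 159915) = √(-159804) = 6*I*√4439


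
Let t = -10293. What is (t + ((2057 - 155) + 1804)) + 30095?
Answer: 23508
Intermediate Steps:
(t + ((2057 - 155) + 1804)) + 30095 = (-10293 + ((2057 - 155) + 1804)) + 30095 = (-10293 + (1902 + 1804)) + 30095 = (-10293 + 3706) + 30095 = -6587 + 30095 = 23508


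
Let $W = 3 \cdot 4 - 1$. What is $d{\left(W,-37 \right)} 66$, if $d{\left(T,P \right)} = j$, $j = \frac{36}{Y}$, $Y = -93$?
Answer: $- \frac{792}{31} \approx -25.548$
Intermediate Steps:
$j = - \frac{12}{31}$ ($j = \frac{36}{-93} = 36 \left(- \frac{1}{93}\right) = - \frac{12}{31} \approx -0.3871$)
$W = 11$ ($W = 12 - 1 = 11$)
$d{\left(T,P \right)} = - \frac{12}{31}$
$d{\left(W,-37 \right)} 66 = \left(- \frac{12}{31}\right) 66 = - \frac{792}{31}$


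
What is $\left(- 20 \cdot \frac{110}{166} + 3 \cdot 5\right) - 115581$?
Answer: $- \frac{9593078}{83} \approx -1.1558 \cdot 10^{5}$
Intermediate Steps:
$\left(- 20 \cdot \frac{110}{166} + 3 \cdot 5\right) - 115581 = \left(- 20 \cdot 110 \cdot \frac{1}{166} + 15\right) - 115581 = \left(\left(-20\right) \frac{55}{83} + 15\right) - 115581 = \left(- \frac{1100}{83} + 15\right) - 115581 = \frac{145}{83} - 115581 = - \frac{9593078}{83}$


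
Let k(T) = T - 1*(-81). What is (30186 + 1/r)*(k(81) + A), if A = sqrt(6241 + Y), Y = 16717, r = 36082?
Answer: 88222871493/18041 + 1089171253*sqrt(22958)/36082 ≈ 9.4639e+6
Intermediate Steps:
k(T) = 81 + T (k(T) = T + 81 = 81 + T)
A = sqrt(22958) (A = sqrt(6241 + 16717) = sqrt(22958) ≈ 151.52)
(30186 + 1/r)*(k(81) + A) = (30186 + 1/36082)*((81 + 81) + sqrt(22958)) = (30186 + 1/36082)*(162 + sqrt(22958)) = 1089171253*(162 + sqrt(22958))/36082 = 88222871493/18041 + 1089171253*sqrt(22958)/36082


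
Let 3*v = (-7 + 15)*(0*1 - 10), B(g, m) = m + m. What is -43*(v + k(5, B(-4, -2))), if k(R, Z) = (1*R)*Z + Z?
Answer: 6536/3 ≈ 2178.7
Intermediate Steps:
B(g, m) = 2*m
k(R, Z) = Z + R*Z (k(R, Z) = R*Z + Z = Z + R*Z)
v = -80/3 (v = ((-7 + 15)*(0*1 - 10))/3 = (8*(0 - 10))/3 = (8*(-10))/3 = (1/3)*(-80) = -80/3 ≈ -26.667)
-43*(v + k(5, B(-4, -2))) = -43*(-80/3 + (2*(-2))*(1 + 5)) = -43*(-80/3 - 4*6) = -43*(-80/3 - 24) = -43*(-152/3) = 6536/3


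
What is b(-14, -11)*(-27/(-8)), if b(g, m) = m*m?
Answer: 3267/8 ≈ 408.38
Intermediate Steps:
b(g, m) = m²
b(-14, -11)*(-27/(-8)) = (-11)²*(-27/(-8)) = 121*(-27*(-⅛)) = 121*(27/8) = 3267/8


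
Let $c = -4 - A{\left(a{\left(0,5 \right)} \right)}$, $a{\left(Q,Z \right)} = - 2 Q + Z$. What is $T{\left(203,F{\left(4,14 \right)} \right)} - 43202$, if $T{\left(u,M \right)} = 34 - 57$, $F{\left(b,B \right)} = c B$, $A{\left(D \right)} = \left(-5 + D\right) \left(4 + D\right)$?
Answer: $-43225$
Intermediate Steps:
$a{\left(Q,Z \right)} = Z - 2 Q$
$c = -4$ ($c = -4 - \left(-20 + \left(5 - 0\right)^{2} - \left(5 - 0\right)\right) = -4 - \left(-20 + \left(5 + 0\right)^{2} - \left(5 + 0\right)\right) = -4 - \left(-20 + 5^{2} - 5\right) = -4 - \left(-20 + 25 - 5\right) = -4 - 0 = -4 + 0 = -4$)
$F{\left(b,B \right)} = - 4 B$
$T{\left(u,M \right)} = -23$ ($T{\left(u,M \right)} = 34 - 57 = -23$)
$T{\left(203,F{\left(4,14 \right)} \right)} - 43202 = -23 - 43202 = -43225$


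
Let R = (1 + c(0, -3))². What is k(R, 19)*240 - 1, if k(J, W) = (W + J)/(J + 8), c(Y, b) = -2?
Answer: 1597/3 ≈ 532.33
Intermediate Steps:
R = 1 (R = (1 - 2)² = (-1)² = 1)
k(J, W) = (J + W)/(8 + J)
k(R, 19)*240 - 1 = ((1 + 19)/(8 + 1))*240 - 1 = (20/9)*240 - 1 = 1600/3 - 1 = 1597/3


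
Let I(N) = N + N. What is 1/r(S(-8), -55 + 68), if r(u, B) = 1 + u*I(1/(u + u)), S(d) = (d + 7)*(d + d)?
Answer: 1/2 ≈ 0.50000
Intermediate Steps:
I(N) = 2*N
S(d) = 2*d*(7 + d) (S(d) = (7 + d)*(2*d) = 2*d*(7 + d))
r(u, B) = 2 (r(u, B) = 1 + u*(2/(u + u)) = 1 + u*(2/((2*u))) = 1 + u*(2*(1/(2*u))) = 1 + u/u = 1 + 1 = 2)
1/r(S(-8), -55 + 68) = 1/2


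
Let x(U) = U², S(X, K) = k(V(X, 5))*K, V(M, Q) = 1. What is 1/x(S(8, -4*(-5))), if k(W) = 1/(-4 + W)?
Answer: 9/400 ≈ 0.022500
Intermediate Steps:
S(X, K) = -K/3 (S(X, K) = K/(-4 + 1) = K/(-3) = -K/3)
1/x(S(8, -4*(-5))) = 1/((-(-4)*(-5)/3)²) = 1/((-⅓*20)²) = 1/((-20/3)²) = 1/(400/9) = 9/400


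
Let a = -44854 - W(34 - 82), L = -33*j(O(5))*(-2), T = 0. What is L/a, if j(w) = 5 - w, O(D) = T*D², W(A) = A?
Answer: -165/22403 ≈ -0.0073651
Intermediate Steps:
O(D) = 0 (O(D) = 0*D² = 0)
L = 330 (L = -33*(5 - 1*0)*(-2) = -33*(5 + 0)*(-2) = -33*5*(-2) = -165*(-2) = 330)
a = -44806 (a = -44854 - (34 - 82) = -44854 - 1*(-48) = -44854 + 48 = -44806)
L/a = 330/(-44806) = 330*(-1/44806) = -165/22403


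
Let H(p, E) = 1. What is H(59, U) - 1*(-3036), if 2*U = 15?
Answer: 3037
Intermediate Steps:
U = 15/2 (U = (½)*15 = 15/2 ≈ 7.5000)
H(59, U) - 1*(-3036) = 1 - 1*(-3036) = 1 + 3036 = 3037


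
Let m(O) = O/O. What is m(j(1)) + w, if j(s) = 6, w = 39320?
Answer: 39321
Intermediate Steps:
m(O) = 1
m(j(1)) + w = 1 + 39320 = 39321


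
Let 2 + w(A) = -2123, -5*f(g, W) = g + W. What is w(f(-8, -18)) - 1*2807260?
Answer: -2809385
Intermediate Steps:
f(g, W) = -W/5 - g/5 (f(g, W) = -(g + W)/5 = -(W + g)/5 = -W/5 - g/5)
w(A) = -2125 (w(A) = -2 - 2123 = -2125)
w(f(-8, -18)) - 1*2807260 = -2125 - 1*2807260 = -2125 - 2807260 = -2809385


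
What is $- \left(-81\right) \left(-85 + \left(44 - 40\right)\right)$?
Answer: $-6561$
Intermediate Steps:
$- \left(-81\right) \left(-85 + \left(44 - 40\right)\right) = - \left(-81\right) \left(-85 + 4\right) = - \left(-81\right) \left(-81\right) = \left(-1\right) 6561 = -6561$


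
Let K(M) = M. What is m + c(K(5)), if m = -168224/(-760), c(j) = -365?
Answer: -13647/95 ≈ -143.65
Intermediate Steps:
m = 21028/95 (m = -168224*(-1/760) = 21028/95 ≈ 221.35)
m + c(K(5)) = 21028/95 - 365 = -13647/95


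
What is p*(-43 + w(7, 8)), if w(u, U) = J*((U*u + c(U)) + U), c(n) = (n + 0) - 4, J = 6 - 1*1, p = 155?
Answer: 46035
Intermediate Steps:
J = 5 (J = 6 - 1 = 5)
c(n) = -4 + n (c(n) = n - 4 = -4 + n)
w(u, U) = -20 + 10*U + 5*U*u (w(u, U) = 5*((U*u + (-4 + U)) + U) = 5*((-4 + U + U*u) + U) = 5*(-4 + 2*U + U*u) = -20 + 10*U + 5*U*u)
p*(-43 + w(7, 8)) = 155*(-43 + (-20 + 10*8 + 5*8*7)) = 155*(-43 + (-20 + 80 + 280)) = 155*(-43 + 340) = 155*297 = 46035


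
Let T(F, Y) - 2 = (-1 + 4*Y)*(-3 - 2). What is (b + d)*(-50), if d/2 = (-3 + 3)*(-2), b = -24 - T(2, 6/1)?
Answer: -4450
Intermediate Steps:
T(F, Y) = 7 - 20*Y (T(F, Y) = 2 + (-1 + 4*Y)*(-3 - 2) = 2 + (-1 + 4*Y)*(-5) = 2 + (5 - 20*Y) = 7 - 20*Y)
b = 89 (b = -24 - (7 - 120/1) = -24 - (7 - 120) = -24 - 1*(-113) = -24 + 113 = 89)
d = 0 (d = 2*((-3 + 3)*(-2)) = 2*(0*(-2)) = 2*0 = 0)
(b + d)*(-50) = (89 + 0)*(-50) = 89*(-50) = -4450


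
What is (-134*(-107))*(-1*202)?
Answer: -2896276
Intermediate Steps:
(-134*(-107))*(-1*202) = 14338*(-202) = -2896276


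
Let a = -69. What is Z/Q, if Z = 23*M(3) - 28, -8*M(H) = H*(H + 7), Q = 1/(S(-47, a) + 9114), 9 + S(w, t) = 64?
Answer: -4190233/4 ≈ -1.0476e+6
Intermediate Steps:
S(w, t) = 55 (S(w, t) = -9 + 64 = 55)
Q = 1/9169 (Q = 1/(55 + 9114) = 1/9169 ≈ 0.00010906)
M(H) = -H*(7 + H)/8 (M(H) = -H*(H + 7)/8 = -H*(7 + H)/8)
Z = -457/4 (Z = 23*(-1/8*3*(7 + 3)) - 28 = 23*(-1/8*3*10) - 28 = 23*(-15/4) - 28 = -345/4 - 28 = -457/4 ≈ -114.25)
Z/Q = -457/(4*1/9169) = -457/4*9169 = -4190233/4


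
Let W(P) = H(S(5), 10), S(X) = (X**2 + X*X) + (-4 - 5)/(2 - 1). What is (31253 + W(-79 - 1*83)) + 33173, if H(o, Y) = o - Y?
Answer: 64457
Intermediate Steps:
S(X) = -9 + 2*X**2 (S(X) = (X**2 + X**2) - 9/1 = 2*X**2 - 9*1 = 2*X**2 - 9 = -9 + 2*X**2)
W(P) = 31 (W(P) = (-9 + 2*5**2) - 1*10 = (-9 + 2*25) - 10 = (-9 + 50) - 10 = 41 - 10 = 31)
(31253 + W(-79 - 1*83)) + 33173 = (31253 + 31) + 33173 = 31284 + 33173 = 64457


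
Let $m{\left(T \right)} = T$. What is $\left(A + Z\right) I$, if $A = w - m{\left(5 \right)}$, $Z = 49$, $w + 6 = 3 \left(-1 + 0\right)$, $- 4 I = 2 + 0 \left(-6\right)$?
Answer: $- \frac{35}{2} \approx -17.5$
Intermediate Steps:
$I = - \frac{1}{2}$ ($I = - \frac{2 + 0 \left(-6\right)}{4} = - \frac{2 + 0}{4} = \left(- \frac{1}{4}\right) 2 = - \frac{1}{2} \approx -0.5$)
$w = -9$ ($w = -6 + 3 \left(-1 + 0\right) = -6 + 3 \left(-1\right) = -6 - 3 = -9$)
$A = -14$ ($A = -9 - 5 = -14$)
$\left(A + Z\right) I = \left(-14 + 49\right) \left(- \frac{1}{2}\right) = 35 \left(- \frac{1}{2}\right) = - \frac{35}{2}$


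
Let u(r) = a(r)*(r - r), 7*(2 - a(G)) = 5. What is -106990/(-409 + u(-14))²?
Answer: -106990/167281 ≈ -0.63958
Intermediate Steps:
a(G) = 9/7 (a(G) = 2 - ⅐*5 = 2 - 5/7 = 9/7)
u(r) = 0 (u(r) = 9*(r - r)/7 = (9/7)*0 = 0)
-106990/(-409 + u(-14))² = -106990/(-409 + 0)² = -106990/((-409)²) = -106990/167281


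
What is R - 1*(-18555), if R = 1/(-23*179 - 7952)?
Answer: 223940294/12069 ≈ 18555.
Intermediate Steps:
R = -1/12069 (R = 1/(-4117 - 7952) = 1/(-12069) = -1/12069 ≈ -8.2857e-5)
R - 1*(-18555) = -1/12069 - 1*(-18555) = -1/12069 + 18555 = 223940294/12069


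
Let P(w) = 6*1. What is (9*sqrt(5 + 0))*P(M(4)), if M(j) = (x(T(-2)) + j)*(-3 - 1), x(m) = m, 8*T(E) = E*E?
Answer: 54*sqrt(5) ≈ 120.75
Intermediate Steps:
T(E) = E**2/8 (T(E) = (E*E)/8 = E**2/8)
M(j) = -2 - 4*j (M(j) = ((1/8)*(-2)**2 + j)*(-3 - 1) = ((1/8)*4 + j)*(-4) = (1/2 + j)*(-4) = -2 - 4*j)
P(w) = 6
(9*sqrt(5 + 0))*P(M(4)) = (9*sqrt(5 + 0))*6 = (9*sqrt(5))*6 = 54*sqrt(5)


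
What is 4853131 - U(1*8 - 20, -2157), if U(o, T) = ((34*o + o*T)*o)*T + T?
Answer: -654565496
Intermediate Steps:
U(o, T) = T + T*o*(34*o + T*o) (U(o, T) = ((34*o + T*o)*o)*T + T = (o*(34*o + T*o))*T + T = T*o*(34*o + T*o) + T = T + T*o*(34*o + T*o))
4853131 - U(1*8 - 20, -2157) = 4853131 - (-2157)*(1 + 34*(1*8 - 20)² - 2157*(1*8 - 20)²) = 4853131 - (-2157)*(1 + 34*(8 - 20)² - 2157*(8 - 20)²) = 4853131 - (-2157)*(1 + 34*(-12)² - 2157*(-12)²) = 4853131 - (-2157)*(1 + 34*144 - 2157*144) = 4853131 - (-2157)*(1 + 4896 - 310608) = 4853131 - (-2157)*(-305711) = 4853131 - 1*659418627 = 4853131 - 659418627 = -654565496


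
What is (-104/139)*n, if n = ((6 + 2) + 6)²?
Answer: -20384/139 ≈ -146.65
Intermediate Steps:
n = 196 (n = (8 + 6)² = 14² = 196)
(-104/139)*n = -104/139*196 = -20384/139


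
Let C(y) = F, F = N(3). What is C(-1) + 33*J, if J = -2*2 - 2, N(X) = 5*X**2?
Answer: -153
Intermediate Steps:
F = 45 (F = 5*3**2 = 5*9 = 45)
J = -6 (J = -4 - 2 = -6)
C(y) = 45
C(-1) + 33*J = 45 + 33*(-6) = 45 - 198 = -153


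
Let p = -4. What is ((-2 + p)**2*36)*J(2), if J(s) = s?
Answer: 2592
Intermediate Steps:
((-2 + p)**2*36)*J(2) = ((-2 - 4)**2*36)*2 = ((-6)**2*36)*2 = (36*36)*2 = 1296*2 = 2592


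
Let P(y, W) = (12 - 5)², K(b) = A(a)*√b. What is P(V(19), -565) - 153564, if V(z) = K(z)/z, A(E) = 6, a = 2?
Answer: -153515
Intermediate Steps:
K(b) = 6*√b
V(z) = 6/√z (V(z) = (6*√z)/z = 6/√z)
P(y, W) = 49 (P(y, W) = 7² = 49)
P(V(19), -565) - 153564 = 49 - 153564 = -153515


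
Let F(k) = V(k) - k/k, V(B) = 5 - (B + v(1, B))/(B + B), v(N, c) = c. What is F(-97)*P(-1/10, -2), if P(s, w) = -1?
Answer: -3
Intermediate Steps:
V(B) = 4 (V(B) = 5 - (B + B)/(B + B) = 5 - 2*B/(2*B) = 5 - 2*B*1/(2*B) = 5 - 1*1 = 5 - 1 = 4)
F(k) = 3 (F(k) = 4 - k/k = 4 - 1*1 = 4 - 1 = 3)
F(-97)*P(-1/10, -2) = 3*(-1) = -3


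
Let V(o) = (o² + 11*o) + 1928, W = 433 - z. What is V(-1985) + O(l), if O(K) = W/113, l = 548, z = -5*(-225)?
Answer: 442995242/113 ≈ 3.9203e+6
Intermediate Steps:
z = 1125
W = -692 (W = 433 - 1*1125 = 433 - 1125 = -692)
V(o) = 1928 + o² + 11*o
O(K) = -692/113
V(-1985) + O(l) = (1928 + (-1985)² + 11*(-1985)) - 692/113 = (1928 + 3940225 - 21835) - 692/113 = 3920318 - 692/113 = 442995242/113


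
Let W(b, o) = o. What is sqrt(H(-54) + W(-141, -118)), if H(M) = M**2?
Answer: sqrt(2798) ≈ 52.896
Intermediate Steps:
sqrt(H(-54) + W(-141, -118)) = sqrt((-54)**2 - 118) = sqrt(2916 - 118) = sqrt(2798)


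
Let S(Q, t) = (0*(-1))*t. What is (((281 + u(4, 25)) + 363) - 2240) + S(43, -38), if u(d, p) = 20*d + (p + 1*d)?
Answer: -1487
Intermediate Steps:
S(Q, t) = 0 (S(Q, t) = 0*t = 0)
u(d, p) = p + 21*d (u(d, p) = 20*d + (p + d) = 20*d + (d + p) = p + 21*d)
(((281 + u(4, 25)) + 363) - 2240) + S(43, -38) = (((281 + (25 + 21*4)) + 363) - 2240) + 0 = (((281 + (25 + 84)) + 363) - 2240) + 0 = (((281 + 109) + 363) - 2240) + 0 = ((390 + 363) - 2240) + 0 = (753 - 2240) + 0 = -1487 + 0 = -1487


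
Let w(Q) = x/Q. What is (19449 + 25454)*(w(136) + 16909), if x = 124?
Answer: 25816396111/34 ≈ 7.5931e+8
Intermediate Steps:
w(Q) = 124/Q
(19449 + 25454)*(w(136) + 16909) = (19449 + 25454)*(124/136 + 16909) = 44903*(124*(1/136) + 16909) = 44903*(31/34 + 16909) = 44903*(574937/34) = 25816396111/34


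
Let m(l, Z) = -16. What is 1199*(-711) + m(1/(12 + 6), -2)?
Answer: -852505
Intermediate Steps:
1199*(-711) + m(1/(12 + 6), -2) = 1199*(-711) - 16 = -852489 - 16 = -852505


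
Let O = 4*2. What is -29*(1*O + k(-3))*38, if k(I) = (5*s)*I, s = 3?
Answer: 40774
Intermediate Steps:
O = 8
k(I) = 15*I (k(I) = (5*3)*I = 15*I)
-29*(1*O + k(-3))*38 = -29*(1*8 + 15*(-3))*38 = -29*(8 - 45)*38 = -29*(-37)*38 = 1073*38 = 40774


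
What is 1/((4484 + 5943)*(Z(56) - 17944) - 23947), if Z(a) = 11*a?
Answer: -1/180703003 ≈ -5.5339e-9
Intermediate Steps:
1/((4484 + 5943)*(Z(56) - 17944) - 23947) = 1/((4484 + 5943)*(11*56 - 17944) - 23947) = 1/(10427*(616 - 17944) - 23947) = 1/(10427*(-17328) - 23947) = 1/(-180679056 - 23947) = 1/(-180703003) = -1/180703003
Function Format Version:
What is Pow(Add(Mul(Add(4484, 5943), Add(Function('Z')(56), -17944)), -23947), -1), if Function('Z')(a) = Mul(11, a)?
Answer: Rational(-1, 180703003) ≈ -5.5339e-9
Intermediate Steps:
Pow(Add(Mul(Add(4484, 5943), Add(Function('Z')(56), -17944)), -23947), -1) = Pow(Add(Mul(Add(4484, 5943), Add(Mul(11, 56), -17944)), -23947), -1) = Pow(Add(Mul(10427, Add(616, -17944)), -23947), -1) = Pow(Add(Mul(10427, -17328), -23947), -1) = Pow(Add(-180679056, -23947), -1) = Pow(-180703003, -1) = Rational(-1, 180703003)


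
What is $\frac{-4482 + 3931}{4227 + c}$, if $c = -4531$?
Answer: $\frac{29}{16} \approx 1.8125$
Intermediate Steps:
$\frac{-4482 + 3931}{4227 + c} = \frac{-4482 + 3931}{4227 - 4531} = - \frac{551}{-304} = \left(-551\right) \left(- \frac{1}{304}\right) = \frac{29}{16}$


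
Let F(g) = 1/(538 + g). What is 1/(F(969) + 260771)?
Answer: 1507/392981898 ≈ 3.8348e-6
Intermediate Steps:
1/(F(969) + 260771) = 1/(1/(538 + 969) + 260771) = 1/(1/1507 + 260771) = 1/(392981898/1507) = 1507/392981898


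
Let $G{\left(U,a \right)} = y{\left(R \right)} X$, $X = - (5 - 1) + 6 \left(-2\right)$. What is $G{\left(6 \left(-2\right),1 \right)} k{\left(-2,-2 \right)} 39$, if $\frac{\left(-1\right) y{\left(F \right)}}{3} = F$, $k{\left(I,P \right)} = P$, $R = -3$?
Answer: $11232$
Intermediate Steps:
$y{\left(F \right)} = - 3 F$
$X = -16$ ($X = \left(-1\right) 4 - 12 = -4 - 12 = -16$)
$G{\left(U,a \right)} = -144$ ($G{\left(U,a \right)} = \left(-3\right) \left(-3\right) \left(-16\right) = 9 \left(-16\right) = -144$)
$G{\left(6 \left(-2\right),1 \right)} k{\left(-2,-2 \right)} 39 = \left(-144\right) \left(-2\right) 39 = 288 \cdot 39 = 11232$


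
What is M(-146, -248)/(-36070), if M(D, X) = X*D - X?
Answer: -18228/18035 ≈ -1.0107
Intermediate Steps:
M(D, X) = -X + D*X (M(D, X) = D*X - X = -X + D*X)
M(-146, -248)/(-36070) = -248*(-1 - 146)/(-36070) = -248*(-147)*(-1/36070) = 36456*(-1/36070) = -18228/18035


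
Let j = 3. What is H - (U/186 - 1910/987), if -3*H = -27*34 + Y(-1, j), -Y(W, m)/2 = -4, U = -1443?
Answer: 19155347/61194 ≈ 313.03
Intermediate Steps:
Y(W, m) = 8 (Y(W, m) = -2*(-4) = 8)
H = 910/3 (H = -(-27*34 + 8)/3 = -(-918 + 8)/3 = -1/3*(-910) = 910/3 ≈ 303.33)
H - (U/186 - 1910/987) = 910/3 - (-1443/186 - 1910/987) = 910/3 - (-1443*1/186 - 1910*1/987) = 910/3 - (-481/62 - 1910/987) = 910/3 - 1*(-593167/61194) = 910/3 + 593167/61194 = 19155347/61194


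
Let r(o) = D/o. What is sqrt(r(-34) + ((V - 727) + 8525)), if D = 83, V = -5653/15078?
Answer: sqrt(128041777667265)/128163 ≈ 88.290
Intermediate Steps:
V = -5653/15078 (V = -5653*1/15078 = -5653/15078 ≈ -0.37492)
r(o) = 83/o
sqrt(r(-34) + ((V - 727) + 8525)) = sqrt(83/(-34) + ((-5653/15078 - 727) + 8525)) = sqrt(83*(-1/34) + (-10967359/15078 + 8525)) = sqrt(-83/34 + 117572591/15078) = sqrt(999054155/128163) = sqrt(128041777667265)/128163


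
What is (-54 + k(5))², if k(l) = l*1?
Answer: 2401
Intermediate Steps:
k(l) = l
(-54 + k(5))² = (-54 + 5)² = (-49)² = 2401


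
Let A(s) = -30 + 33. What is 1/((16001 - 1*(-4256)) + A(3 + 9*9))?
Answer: 1/20260 ≈ 4.9358e-5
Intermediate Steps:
A(s) = 3
1/((16001 - 1*(-4256)) + A(3 + 9*9)) = 1/((16001 - 1*(-4256)) + 3) = 1/((16001 + 4256) + 3) = 1/(20257 + 3) = 1/20260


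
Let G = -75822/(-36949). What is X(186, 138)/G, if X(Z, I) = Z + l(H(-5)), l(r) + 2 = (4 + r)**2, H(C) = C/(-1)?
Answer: 9791485/75822 ≈ 129.14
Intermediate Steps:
H(C) = -C (H(C) = C*(-1) = -C)
l(r) = -2 + (4 + r)**2
X(Z, I) = 79 + Z (X(Z, I) = Z + (-2 + (4 - 1*(-5))**2) = Z + (-2 + (4 + 5)**2) = Z + (-2 + 9**2) = Z + (-2 + 81) = Z + 79 = 79 + Z)
G = 75822/36949 (G = -75822*(-1/36949) = 75822/36949 ≈ 2.0521)
X(186, 138)/G = (79 + 186)/(75822/36949) = 265*(36949/75822) = 9791485/75822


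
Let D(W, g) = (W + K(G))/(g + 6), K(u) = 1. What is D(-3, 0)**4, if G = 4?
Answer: 1/81 ≈ 0.012346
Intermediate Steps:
D(W, g) = (1 + W)/(6 + g) (D(W, g) = (W + 1)/(g + 6) = (1 + W)/(6 + g))
D(-3, 0)**4 = ((1 - 3)/(6 + 0))**4 = (-2/6)**4 = ((1/6)*(-2))**4 = (-1/3)**4 = 1/81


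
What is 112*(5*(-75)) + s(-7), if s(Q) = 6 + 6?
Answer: -41988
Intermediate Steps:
s(Q) = 12
112*(5*(-75)) + s(-7) = 112*(5*(-75)) + 12 = 112*(-375) + 12 = -42000 + 12 = -41988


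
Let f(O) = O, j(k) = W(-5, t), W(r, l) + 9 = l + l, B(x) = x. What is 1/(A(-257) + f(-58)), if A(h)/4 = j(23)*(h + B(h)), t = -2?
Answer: 1/26670 ≈ 3.7495e-5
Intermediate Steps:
W(r, l) = -9 + 2*l (W(r, l) = -9 + (l + l) = -9 + 2*l)
j(k) = -13 (j(k) = -9 + 2*(-2) = -9 - 4 = -13)
A(h) = -104*h (A(h) = 4*(-13*(h + h)) = 4*(-26*h) = -104*h)
1/(A(-257) + f(-58)) = 1/(-104*(-257) - 58) = 1/(26728 - 58) = 1/26670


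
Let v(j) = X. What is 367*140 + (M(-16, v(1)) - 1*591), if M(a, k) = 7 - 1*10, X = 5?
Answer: 50786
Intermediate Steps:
v(j) = 5
M(a, k) = -3 (M(a, k) = 7 - 10 = -3)
367*140 + (M(-16, v(1)) - 1*591) = 367*140 + (-3 - 1*591) = 51380 + (-3 - 591) = 51380 - 594 = 50786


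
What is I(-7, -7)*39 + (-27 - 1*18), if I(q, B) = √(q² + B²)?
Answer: -45 + 273*√2 ≈ 341.08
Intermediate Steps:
I(q, B) = √(B² + q²)
I(-7, -7)*39 + (-27 - 1*18) = √((-7)² + (-7)²)*39 + (-27 - 1*18) = √(49 + 49)*39 + (-27 - 18) = √98*39 - 45 = (7*√2)*39 - 45 = 273*√2 - 45 = -45 + 273*√2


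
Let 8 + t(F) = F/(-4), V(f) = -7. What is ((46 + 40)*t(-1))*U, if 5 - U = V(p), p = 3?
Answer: -7998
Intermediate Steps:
U = 12 (U = 5 - 1*(-7) = 5 + 7 = 12)
t(F) = -8 - F/4 (t(F) = -8 + F/(-4) = -8 + F*(-¼) = -8 - F/4)
((46 + 40)*t(-1))*U = ((46 + 40)*(-8 - ¼*(-1)))*12 = (86*(-8 + ¼))*12 = (86*(-31/4))*12 = -1333/2*12 = -7998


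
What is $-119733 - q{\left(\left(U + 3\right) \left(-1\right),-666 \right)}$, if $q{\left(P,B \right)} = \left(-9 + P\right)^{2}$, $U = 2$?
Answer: $-119929$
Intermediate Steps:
$-119733 - q{\left(\left(U + 3\right) \left(-1\right),-666 \right)} = -119733 - \left(-9 + \left(2 + 3\right) \left(-1\right)\right)^{2} = -119733 - \left(-9 + 5 \left(-1\right)\right)^{2} = -119733 - \left(-9 - 5\right)^{2} = -119733 - \left(-14\right)^{2} = -119733 - 196 = -119929$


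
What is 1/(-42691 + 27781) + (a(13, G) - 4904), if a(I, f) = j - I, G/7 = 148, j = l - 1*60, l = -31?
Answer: -74669281/14910 ≈ -5008.0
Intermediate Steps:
j = -91 (j = -31 - 1*60 = -31 - 60 = -91)
G = 1036 (G = 7*148 = 1036)
a(I, f) = -91 - I
1/(-42691 + 27781) + (a(13, G) - 4904) = 1/(-42691 + 27781) + ((-91 - 1*13) - 4904) = 1/(-14910) + ((-91 - 13) - 4904) = -1/14910 + (-104 - 4904) = -1/14910 - 5008 = -74669281/14910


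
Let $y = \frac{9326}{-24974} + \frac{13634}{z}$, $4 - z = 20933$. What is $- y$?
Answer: $\frac{267839685}{261340423} \approx 1.0249$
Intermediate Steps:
$z = -20929$ ($z = 4 - 20933 = -20929$)
$y = - \frac{267839685}{261340423}$ ($y = \frac{9326}{-24974} + \frac{13634}{-20929} = 9326 \left(- \frac{1}{24974}\right) + 13634 \left(- \frac{1}{20929}\right) = - \frac{4663}{12487} - \frac{13634}{20929} = - \frac{267839685}{261340423} \approx -1.0249$)
$- y = \left(-1\right) \left(- \frac{267839685}{261340423}\right) = \frac{267839685}{261340423}$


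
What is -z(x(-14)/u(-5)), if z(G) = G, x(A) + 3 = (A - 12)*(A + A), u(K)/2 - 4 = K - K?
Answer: -725/8 ≈ -90.625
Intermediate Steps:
u(K) = 8 (u(K) = 8 + 2*(K - K) = 8 + 2*0 = 8 + 0 = 8)
x(A) = -3 + 2*A*(-12 + A) (x(A) = -3 + (A - 12)*(A + A) = -3 + (-12 + A)*(2*A) = -3 + 2*A*(-12 + A))
-z(x(-14)/u(-5)) = -(-3 - 24*(-14) + 2*(-14)²)/8 = -(-3 + 336 + 2*196)/8 = -(-3 + 336 + 392)/8 = -725/8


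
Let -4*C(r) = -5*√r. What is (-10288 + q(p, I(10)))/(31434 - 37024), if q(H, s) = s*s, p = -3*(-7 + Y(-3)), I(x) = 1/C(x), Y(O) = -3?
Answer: 642996/349375 ≈ 1.8404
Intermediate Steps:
C(r) = 5*√r/4 (C(r) = -(-5)*√r/4 = 5*√r/4)
I(x) = 4/(5*√x) (I(x) = 1/(5*√x/4) = 1*(4/(5*√x)) = 4/(5*√x))
p = 30 (p = -3*(-7 - 3) = -3*(-10) = 30)
q(H, s) = s²
(-10288 + q(p, I(10)))/(31434 - 37024) = (-10288 + (4/(5*√10))²)/(31434 - 37024) = (-10288 + (4*(√10/10)/5)²)/(-5590) = (-10288 + (2*√10/25)²)*(-1/5590) = (-10288 + 8/125)*(-1/5590) = -1285992/125*(-1/5590) = 642996/349375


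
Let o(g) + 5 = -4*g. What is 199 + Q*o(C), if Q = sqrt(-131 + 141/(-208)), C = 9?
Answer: 199 - 41*I*sqrt(356057)/52 ≈ 199.0 - 470.48*I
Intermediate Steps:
Q = I*sqrt(356057)/52 (Q = sqrt(-131 + 141*(-1/208)) = sqrt(-131 - 141/208) = sqrt(-27389/208) = I*sqrt(356057)/52 ≈ 11.475*I)
o(g) = -5 - 4*g
199 + Q*o(C) = 199 + (I*sqrt(356057)/52)*(-5 - 4*9) = 199 + (I*sqrt(356057)/52)*(-5 - 36) = 199 + (I*sqrt(356057)/52)*(-41) = 199 - 41*I*sqrt(356057)/52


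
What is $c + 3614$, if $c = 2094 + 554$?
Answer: $6262$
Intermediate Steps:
$c = 2648$
$c + 3614 = 2648 + 3614 = 6262$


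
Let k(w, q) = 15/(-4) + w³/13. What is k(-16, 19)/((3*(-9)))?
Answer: 16579/1404 ≈ 11.808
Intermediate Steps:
k(w, q) = -15/4 + w³/13 (k(w, q) = 15*(-¼) + w³*(1/13) = -15/4 + w³/13)
k(-16, 19)/((3*(-9))) = (-15/4 + (1/13)*(-16)³)/((3*(-9))) = (-15/4 + (1/13)*(-4096))/(-27) = (-15/4 - 4096/13)*(-1/27) = -16579/52*(-1/27) = 16579/1404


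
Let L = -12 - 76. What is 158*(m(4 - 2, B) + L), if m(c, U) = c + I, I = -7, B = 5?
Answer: -14694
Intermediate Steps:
L = -88
m(c, U) = -7 + c (m(c, U) = c - 7 = -7 + c)
158*(m(4 - 2, B) + L) = 158*((-7 + (4 - 2)) - 88) = 158*((-7 + 2) - 88) = 158*(-5 - 88) = 158*(-93) = -14694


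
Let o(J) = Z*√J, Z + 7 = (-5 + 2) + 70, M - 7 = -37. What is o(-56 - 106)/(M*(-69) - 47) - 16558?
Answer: -16558 + 540*I*√2/2023 ≈ -16558.0 + 0.3775*I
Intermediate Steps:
M = -30 (M = 7 - 37 = -30)
Z = 60 (Z = -7 + ((-5 + 2) + 70) = -7 + (-3 + 70) = -7 + 67 = 60)
o(J) = 60*√J
o(-56 - 106)/(M*(-69) - 47) - 16558 = (60*√(-56 - 106))/(-30*(-69) - 47) - 16558 = (60*√(-162))/(2070 - 47) - 16558 = (60*(9*I*√2))/2023 - 16558 = (540*I*√2)*(1/2023) - 16558 = 540*I*√2/2023 - 16558 = -16558 + 540*I*√2/2023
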